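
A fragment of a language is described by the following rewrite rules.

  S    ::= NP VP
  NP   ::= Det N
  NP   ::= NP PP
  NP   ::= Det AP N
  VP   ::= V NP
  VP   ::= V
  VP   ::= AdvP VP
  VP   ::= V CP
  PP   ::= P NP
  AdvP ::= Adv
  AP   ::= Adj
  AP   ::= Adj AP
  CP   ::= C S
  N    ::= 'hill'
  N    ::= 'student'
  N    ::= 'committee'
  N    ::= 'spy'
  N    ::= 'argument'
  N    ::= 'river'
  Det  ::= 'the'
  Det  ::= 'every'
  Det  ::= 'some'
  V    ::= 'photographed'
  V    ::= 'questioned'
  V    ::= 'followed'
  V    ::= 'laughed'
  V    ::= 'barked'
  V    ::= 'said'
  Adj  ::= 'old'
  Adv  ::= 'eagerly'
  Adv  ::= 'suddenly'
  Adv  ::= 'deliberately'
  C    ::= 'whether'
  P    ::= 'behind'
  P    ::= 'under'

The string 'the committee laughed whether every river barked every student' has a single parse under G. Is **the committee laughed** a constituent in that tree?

[S [NP [Det the] [N committee]] [VP [V laughed] [CP [C whether] [S [NP [Det every] [N river]] [VP [V barked] [NP [Det every] [N student]]]]]]]
The smallest constituent containing 'the committee laughed' is the S spanning 'the committee laughed whether every river barked every student'; no single node in the tree dominates exactly the given words.

No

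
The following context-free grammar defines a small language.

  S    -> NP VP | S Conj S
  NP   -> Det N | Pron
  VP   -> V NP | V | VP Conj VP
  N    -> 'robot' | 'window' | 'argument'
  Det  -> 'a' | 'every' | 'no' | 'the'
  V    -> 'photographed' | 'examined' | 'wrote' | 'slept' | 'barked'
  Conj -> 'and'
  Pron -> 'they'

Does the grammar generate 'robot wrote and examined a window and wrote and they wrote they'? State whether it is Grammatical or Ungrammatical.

Ungrammatical

For S → NP VP, no prefix of the string parses as an NP. The alternative S rule S → S Conj S likewise has no satisfying split.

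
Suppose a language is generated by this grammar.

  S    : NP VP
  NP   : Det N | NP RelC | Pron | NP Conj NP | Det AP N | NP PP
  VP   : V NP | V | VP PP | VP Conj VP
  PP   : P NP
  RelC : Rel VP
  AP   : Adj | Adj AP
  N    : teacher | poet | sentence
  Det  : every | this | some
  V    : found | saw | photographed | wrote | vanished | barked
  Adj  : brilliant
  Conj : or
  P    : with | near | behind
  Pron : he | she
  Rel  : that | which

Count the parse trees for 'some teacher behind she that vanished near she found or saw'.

5

Two of the 5 distinct bracketings:
[S [NP [NP [NP [Det some] [N teacher]] [PP [P behind] [NP [Pron she]]]] [RelC [Rel that] [VP [VP [V vanished]] [PP [P near] [NP [Pron she]]]]]] [VP [VP [V found]] [Conj or] [VP [V saw]]]]
[S [NP [NP [Det some] [N teacher]] [PP [P behind] [NP [NP [Pron she]] [RelC [Rel that] [VP [VP [V vanished]] [PP [P near] [NP [Pron she]]]]]]]] [VP [VP [V found]] [Conj or] [VP [V saw]]]]
The trees differ in how a recursive rule is bracketed over the same span.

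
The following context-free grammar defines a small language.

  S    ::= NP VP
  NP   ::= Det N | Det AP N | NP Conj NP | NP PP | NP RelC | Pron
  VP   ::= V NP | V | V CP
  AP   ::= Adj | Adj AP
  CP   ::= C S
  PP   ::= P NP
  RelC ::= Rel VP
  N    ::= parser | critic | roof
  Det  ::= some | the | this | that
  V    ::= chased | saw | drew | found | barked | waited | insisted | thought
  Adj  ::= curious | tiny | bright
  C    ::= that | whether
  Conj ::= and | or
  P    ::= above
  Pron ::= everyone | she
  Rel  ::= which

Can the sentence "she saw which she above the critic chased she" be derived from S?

Ungrammatical

A Rel word can never sit immediately before a Pron word in any string this grammar generates, so the substring 'which she' rules out a derivation.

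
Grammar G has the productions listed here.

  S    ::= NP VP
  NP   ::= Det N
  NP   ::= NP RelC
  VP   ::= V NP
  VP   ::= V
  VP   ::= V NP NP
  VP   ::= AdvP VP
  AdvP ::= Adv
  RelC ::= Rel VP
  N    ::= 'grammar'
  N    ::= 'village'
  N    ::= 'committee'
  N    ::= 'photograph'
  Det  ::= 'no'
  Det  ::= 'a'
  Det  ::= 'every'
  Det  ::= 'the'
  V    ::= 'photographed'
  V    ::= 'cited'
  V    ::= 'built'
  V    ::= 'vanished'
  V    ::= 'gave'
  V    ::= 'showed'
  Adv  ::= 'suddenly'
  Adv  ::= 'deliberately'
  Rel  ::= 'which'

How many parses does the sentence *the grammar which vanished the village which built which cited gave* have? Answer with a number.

Two of the 3 distinct bracketings:
[S [NP [NP [Det the] [N grammar]] [RelC [Rel which] [VP [V vanished] [NP [NP [NP [Det the] [N village]] [RelC [Rel which] [VP [V built]]]] [RelC [Rel which] [VP [V cited]]]]]]] [VP [V gave]]]
[S [NP [NP [NP [Det the] [N grammar]] [RelC [Rel which] [VP [V vanished] [NP [NP [Det the] [N village]] [RelC [Rel which] [VP [V built]]]]]]] [RelC [Rel which] [VP [V cited]]]] [VP [V gave]]]
The trees differ in how a recursive rule is bracketed over the same span.

3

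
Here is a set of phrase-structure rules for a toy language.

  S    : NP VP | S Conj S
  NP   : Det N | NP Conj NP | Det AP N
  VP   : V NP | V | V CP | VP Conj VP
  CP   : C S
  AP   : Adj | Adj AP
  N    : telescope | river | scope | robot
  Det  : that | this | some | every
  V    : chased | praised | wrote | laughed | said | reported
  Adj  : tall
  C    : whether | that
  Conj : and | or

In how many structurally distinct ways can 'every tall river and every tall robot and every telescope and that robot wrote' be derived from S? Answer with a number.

Two of the 5 distinct bracketings:
[S [NP [NP [Det every] [AP [Adj tall]] [N river]] [Conj and] [NP [NP [Det every] [AP [Adj tall]] [N robot]] [Conj and] [NP [NP [Det every] [N telescope]] [Conj and] [NP [Det that] [N robot]]]]] [VP [V wrote]]]
[S [NP [NP [Det every] [AP [Adj tall]] [N river]] [Conj and] [NP [NP [NP [Det every] [AP [Adj tall]] [N robot]] [Conj and] [NP [Det every] [N telescope]]] [Conj and] [NP [Det that] [N robot]]]] [VP [V wrote]]]
The trees differ in how a recursive rule is bracketed over the same span.

5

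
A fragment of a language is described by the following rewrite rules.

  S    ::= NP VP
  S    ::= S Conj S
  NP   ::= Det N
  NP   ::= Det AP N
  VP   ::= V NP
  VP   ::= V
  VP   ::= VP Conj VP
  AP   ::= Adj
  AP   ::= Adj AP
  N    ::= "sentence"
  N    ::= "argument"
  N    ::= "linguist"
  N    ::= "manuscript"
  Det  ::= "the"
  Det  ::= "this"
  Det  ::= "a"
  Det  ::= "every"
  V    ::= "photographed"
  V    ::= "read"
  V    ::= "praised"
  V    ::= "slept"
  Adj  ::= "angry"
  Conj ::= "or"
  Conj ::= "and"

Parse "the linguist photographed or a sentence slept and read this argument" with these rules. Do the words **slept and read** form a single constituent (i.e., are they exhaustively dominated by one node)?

[S [S [NP [Det the] [N linguist]] [VP [V photographed]]] [Conj or] [S [NP [Det a] [N sentence]] [VP [VP [V slept]] [Conj and] [VP [V read] [NP [Det this] [N argument]]]]]]
The smallest constituent containing 'slept and read' is the VP spanning 'slept and read this argument'; no single node in the tree dominates exactly the given words.

No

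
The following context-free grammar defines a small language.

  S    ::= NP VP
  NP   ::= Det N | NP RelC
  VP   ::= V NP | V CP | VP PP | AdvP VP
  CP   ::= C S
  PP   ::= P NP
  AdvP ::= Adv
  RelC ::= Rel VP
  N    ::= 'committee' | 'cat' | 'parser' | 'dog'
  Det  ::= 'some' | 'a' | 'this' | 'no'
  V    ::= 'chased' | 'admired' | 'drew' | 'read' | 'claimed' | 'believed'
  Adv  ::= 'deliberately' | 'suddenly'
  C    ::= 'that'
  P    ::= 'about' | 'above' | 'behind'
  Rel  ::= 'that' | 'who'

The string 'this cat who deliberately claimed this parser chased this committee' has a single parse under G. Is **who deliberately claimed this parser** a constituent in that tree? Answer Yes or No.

Yes

[S [NP [NP [Det this] [N cat]] [RelC [Rel who] [VP [AdvP [Adv deliberately]] [VP [V claimed] [NP [Det this] [N parser]]]]]] [VP [V chased] [NP [Det this] [N committee]]]]
The words 'who deliberately claimed this parser' are exhaustively dominated by a single RelC node (built by RelC → Rel VP), so they form a constituent.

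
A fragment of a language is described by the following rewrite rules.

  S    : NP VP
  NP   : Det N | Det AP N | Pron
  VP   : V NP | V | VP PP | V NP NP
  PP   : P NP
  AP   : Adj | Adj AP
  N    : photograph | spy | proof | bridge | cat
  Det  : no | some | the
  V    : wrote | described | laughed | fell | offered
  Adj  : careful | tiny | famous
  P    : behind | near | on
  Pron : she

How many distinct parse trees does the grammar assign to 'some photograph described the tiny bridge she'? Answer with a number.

[S [NP [Det some] [N photograph]] [VP [V described] [NP [Det the] [AP [Adj tiny]] [N bridge]] [NP [Pron she]]]]
No rule offers an alternative attachment or grouping for any span, so this is the only derivation.

1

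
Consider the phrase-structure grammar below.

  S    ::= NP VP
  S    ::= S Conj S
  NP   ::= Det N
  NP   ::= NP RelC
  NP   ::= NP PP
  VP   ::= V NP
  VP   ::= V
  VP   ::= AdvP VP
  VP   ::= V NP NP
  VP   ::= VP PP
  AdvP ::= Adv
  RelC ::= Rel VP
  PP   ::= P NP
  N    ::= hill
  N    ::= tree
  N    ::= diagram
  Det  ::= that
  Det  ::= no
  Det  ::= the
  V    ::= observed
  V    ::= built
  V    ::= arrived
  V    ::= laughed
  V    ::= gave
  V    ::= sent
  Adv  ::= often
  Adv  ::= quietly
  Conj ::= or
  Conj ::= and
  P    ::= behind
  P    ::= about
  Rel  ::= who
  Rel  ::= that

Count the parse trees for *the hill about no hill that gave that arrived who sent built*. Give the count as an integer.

4

Two of the 4 distinct bracketings:
[S [NP [NP [NP [NP [NP [Det the] [N hill]] [PP [P about] [NP [Det no] [N hill]]]] [RelC [Rel that] [VP [V gave]]]] [RelC [Rel that] [VP [V arrived]]]] [RelC [Rel who] [VP [V sent]]]] [VP [V built]]]
[S [NP [NP [NP [NP [Det the] [N hill]] [PP [P about] [NP [NP [Det no] [N hill]] [RelC [Rel that] [VP [V gave]]]]]] [RelC [Rel that] [VP [V arrived]]]] [RelC [Rel who] [VP [V sent]]]] [VP [V built]]]
The trees differ in how a recursive rule is bracketed over the same span.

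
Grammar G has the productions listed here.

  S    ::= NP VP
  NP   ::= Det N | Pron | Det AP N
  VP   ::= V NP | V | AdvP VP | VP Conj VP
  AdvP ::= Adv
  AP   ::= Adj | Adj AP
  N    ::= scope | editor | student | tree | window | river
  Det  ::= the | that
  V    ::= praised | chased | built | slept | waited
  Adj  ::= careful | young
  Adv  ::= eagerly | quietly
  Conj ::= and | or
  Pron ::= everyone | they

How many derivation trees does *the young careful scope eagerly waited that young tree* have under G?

1

[S [NP [Det the] [AP [Adj young] [AP [Adj careful]]] [N scope]] [VP [AdvP [Adv eagerly]] [VP [V waited] [NP [Det that] [AP [Adj young]] [N tree]]]]]
No rule offers an alternative attachment or grouping for any span, so this is the only derivation.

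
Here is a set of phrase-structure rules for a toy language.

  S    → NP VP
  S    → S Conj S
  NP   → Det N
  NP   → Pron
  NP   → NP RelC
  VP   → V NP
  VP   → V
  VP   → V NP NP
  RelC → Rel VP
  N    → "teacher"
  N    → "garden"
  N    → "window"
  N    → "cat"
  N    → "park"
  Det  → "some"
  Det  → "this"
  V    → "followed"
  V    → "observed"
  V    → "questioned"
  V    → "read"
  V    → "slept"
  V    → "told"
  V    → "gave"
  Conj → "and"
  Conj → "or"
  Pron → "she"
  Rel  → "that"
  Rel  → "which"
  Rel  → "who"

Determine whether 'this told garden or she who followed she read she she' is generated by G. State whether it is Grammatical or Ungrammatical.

Ungrammatical

A Det word can never sit immediately before a V word in any string this grammar generates, so the substring 'this told' rules out a derivation.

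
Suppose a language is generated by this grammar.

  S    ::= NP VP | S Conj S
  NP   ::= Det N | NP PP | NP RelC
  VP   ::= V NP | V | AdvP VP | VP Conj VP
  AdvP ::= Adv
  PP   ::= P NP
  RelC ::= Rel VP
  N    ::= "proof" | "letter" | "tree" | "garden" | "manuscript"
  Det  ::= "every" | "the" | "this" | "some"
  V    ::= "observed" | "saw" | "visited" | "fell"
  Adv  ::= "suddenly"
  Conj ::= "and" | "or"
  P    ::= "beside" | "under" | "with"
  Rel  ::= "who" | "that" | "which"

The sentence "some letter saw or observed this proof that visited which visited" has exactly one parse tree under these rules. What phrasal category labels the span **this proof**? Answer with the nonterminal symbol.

[S [NP [Det some] [N letter]] [VP [VP [V saw]] [Conj or] [VP [V observed] [NP [NP [NP [Det this] [N proof]] [RelC [Rel that] [VP [V visited]]]] [RelC [Rel which] [VP [V visited]]]]]]]
The span 'this proof' is the NP node built by NP → Det N.

NP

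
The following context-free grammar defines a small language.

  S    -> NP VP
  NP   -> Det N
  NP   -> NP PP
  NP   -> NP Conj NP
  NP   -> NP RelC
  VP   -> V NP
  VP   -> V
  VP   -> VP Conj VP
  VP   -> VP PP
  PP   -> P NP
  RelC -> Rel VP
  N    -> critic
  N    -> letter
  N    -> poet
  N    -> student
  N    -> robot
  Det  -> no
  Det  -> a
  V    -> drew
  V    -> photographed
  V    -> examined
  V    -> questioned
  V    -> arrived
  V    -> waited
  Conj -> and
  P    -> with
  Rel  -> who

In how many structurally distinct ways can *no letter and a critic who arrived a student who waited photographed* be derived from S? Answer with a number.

Two of the 5 distinct bracketings:
[S [NP [NP [Det no] [N letter]] [Conj and] [NP [NP [Det a] [N critic]] [RelC [Rel who] [VP [V arrived] [NP [NP [Det a] [N student]] [RelC [Rel who] [VP [V waited]]]]]]]] [VP [V photographed]]]
[S [NP [NP [Det no] [N letter]] [Conj and] [NP [NP [NP [Det a] [N critic]] [RelC [Rel who] [VP [V arrived] [NP [Det a] [N student]]]]] [RelC [Rel who] [VP [V waited]]]]] [VP [V photographed]]]
The trees differ in how a recursive rule is bracketed over the same span.

5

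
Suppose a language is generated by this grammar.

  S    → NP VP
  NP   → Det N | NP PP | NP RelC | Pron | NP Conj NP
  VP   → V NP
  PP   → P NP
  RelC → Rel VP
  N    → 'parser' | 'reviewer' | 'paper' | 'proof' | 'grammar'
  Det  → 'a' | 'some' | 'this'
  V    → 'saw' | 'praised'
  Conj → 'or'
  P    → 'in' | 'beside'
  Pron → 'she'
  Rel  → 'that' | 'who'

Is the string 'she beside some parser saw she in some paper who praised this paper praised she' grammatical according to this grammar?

Ungrammatical

For S → NP VP, every NP-prefix leaves a non-VP remainder: after 'she' the remainder is not a VP; after 'she beside some parser' the remainder is not a VP.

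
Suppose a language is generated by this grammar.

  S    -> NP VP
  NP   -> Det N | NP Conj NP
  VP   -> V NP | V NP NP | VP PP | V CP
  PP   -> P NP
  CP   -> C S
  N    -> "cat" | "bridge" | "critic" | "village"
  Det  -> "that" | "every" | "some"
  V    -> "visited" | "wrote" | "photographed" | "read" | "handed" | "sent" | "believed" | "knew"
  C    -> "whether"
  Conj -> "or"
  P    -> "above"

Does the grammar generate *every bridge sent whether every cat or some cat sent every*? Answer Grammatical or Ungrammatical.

For S → NP VP, the only prefix that parses as NP is 'every bridge', but the remainder 'sent whether every cat or some cat sent every' is not a VP under these rules.

Ungrammatical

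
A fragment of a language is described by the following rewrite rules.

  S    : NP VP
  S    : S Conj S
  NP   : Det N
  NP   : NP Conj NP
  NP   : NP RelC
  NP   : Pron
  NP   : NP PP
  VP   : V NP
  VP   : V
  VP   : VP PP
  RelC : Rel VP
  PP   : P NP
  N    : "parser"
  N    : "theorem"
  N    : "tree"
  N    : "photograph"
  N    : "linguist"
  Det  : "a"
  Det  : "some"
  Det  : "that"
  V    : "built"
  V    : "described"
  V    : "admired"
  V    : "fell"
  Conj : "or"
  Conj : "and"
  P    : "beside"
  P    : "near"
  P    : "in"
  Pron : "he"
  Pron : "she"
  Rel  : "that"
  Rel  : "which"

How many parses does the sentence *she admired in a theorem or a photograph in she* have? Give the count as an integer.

3

Two of the 3 distinct bracketings:
[S [NP [Pron she]] [VP [VP [V admired]] [PP [P in] [NP [NP [Det a] [N theorem]] [Conj or] [NP [NP [Det a] [N photograph]] [PP [P in] [NP [Pron she]]]]]]]]
[S [NP [Pron she]] [VP [VP [V admired]] [PP [P in] [NP [NP [NP [Det a] [N theorem]] [Conj or] [NP [Det a] [N photograph]]] [PP [P in] [NP [Pron she]]]]]]]
The trees differ in how a recursive rule is bracketed over the same span.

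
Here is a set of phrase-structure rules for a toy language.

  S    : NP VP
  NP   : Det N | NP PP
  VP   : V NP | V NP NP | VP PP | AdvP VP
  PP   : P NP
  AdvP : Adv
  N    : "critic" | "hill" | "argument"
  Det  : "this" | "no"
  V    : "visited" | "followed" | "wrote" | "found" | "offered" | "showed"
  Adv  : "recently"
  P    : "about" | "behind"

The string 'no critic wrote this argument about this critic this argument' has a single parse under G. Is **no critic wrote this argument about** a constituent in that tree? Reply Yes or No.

[S [NP [Det no] [N critic]] [VP [V wrote] [NP [NP [Det this] [N argument]] [PP [P about] [NP [Det this] [N critic]]]] [NP [Det this] [N argument]]]]
The smallest constituent containing 'no critic wrote this argument about' is the S spanning 'no critic wrote this argument about this critic this argument'; no single node in the tree dominates exactly the given words.

No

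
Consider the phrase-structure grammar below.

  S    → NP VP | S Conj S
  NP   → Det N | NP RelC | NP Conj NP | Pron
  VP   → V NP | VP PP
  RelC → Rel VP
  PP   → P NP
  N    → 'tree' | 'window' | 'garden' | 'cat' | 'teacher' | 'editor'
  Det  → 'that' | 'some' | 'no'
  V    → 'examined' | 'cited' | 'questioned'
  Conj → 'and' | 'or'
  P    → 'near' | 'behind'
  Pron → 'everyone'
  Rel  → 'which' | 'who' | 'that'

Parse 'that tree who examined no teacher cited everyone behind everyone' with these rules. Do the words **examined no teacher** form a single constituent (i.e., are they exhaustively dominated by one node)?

[S [NP [NP [Det that] [N tree]] [RelC [Rel who] [VP [V examined] [NP [Det no] [N teacher]]]]] [VP [VP [V cited] [NP [Pron everyone]]] [PP [P behind] [NP [Pron everyone]]]]]
The words 'examined no teacher' are exhaustively dominated by a single VP node (built by VP → V NP), so they form a constituent.

Yes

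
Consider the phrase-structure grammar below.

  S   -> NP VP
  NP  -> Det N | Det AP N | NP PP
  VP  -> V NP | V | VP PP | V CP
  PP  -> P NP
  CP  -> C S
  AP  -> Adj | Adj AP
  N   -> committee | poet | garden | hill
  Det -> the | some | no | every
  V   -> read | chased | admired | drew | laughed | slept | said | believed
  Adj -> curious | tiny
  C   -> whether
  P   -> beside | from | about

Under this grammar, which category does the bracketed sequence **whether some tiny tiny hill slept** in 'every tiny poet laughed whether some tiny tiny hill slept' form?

CP

[S [NP [Det every] [AP [Adj tiny]] [N poet]] [VP [V laughed] [CP [C whether] [S [NP [Det some] [AP [Adj tiny] [AP [Adj tiny]]] [N hill]] [VP [V slept]]]]]]
The span 'whether some tiny tiny hill slept' is the CP node built by CP → C S.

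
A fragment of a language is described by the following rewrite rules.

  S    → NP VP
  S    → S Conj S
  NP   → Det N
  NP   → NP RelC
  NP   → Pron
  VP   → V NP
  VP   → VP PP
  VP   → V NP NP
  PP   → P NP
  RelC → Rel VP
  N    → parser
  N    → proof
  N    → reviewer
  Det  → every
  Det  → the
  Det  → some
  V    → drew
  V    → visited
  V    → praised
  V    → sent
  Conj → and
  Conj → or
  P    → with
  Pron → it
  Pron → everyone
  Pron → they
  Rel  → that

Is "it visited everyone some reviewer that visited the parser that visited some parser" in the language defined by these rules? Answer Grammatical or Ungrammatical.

S
  NP
    Pron: it
  VP
    V: visited
    NP
      Pron: everyone
    NP
      NP
        Det: some
        N: reviewer
      RelC
        Rel: that
        VP
          V: visited
          NP
            NP
              Det: the
              N: parser
            RelC
              Rel: that
              VP
                V: visited
                NP
                  Det: some
                  N: parser
The bracketing above is licensed at every node by one of the given productions, with S at the root.

Grammatical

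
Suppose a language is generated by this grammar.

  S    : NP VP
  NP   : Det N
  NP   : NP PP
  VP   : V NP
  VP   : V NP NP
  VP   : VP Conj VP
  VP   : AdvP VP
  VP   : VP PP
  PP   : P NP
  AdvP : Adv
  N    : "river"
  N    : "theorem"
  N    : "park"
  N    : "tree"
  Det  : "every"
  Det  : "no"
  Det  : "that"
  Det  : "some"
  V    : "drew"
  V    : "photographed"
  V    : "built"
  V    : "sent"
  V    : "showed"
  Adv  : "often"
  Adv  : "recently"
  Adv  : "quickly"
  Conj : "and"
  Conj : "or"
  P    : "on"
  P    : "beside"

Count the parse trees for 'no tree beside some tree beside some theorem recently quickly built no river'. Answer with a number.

2

The two bracketings:
[S [NP [NP [Det no] [N tree]] [PP [P beside] [NP [NP [Det some] [N tree]] [PP [P beside] [NP [Det some] [N theorem]]]]]] [VP [AdvP [Adv recently]] [VP [AdvP [Adv quickly]] [VP [V built] [NP [Det no] [N river]]]]]]
[S [NP [NP [NP [Det no] [N tree]] [PP [P beside] [NP [Det some] [N tree]]]] [PP [P beside] [NP [Det some] [N theorem]]]] [VP [AdvP [Adv recently]] [VP [AdvP [Adv quickly]] [VP [V built] [NP [Det no] [N river]]]]]]
The trees differ in how a recursive rule is bracketed over the same span.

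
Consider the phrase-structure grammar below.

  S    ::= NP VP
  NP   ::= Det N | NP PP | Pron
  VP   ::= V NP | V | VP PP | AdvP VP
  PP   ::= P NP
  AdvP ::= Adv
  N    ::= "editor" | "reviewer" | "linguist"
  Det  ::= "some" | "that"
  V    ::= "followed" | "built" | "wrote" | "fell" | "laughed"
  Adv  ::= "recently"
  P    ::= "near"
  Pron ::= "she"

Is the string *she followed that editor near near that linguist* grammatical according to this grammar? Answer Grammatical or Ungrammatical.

A P word can never sit immediately before a P word in any string this grammar generates, so the substring 'near near' rules out a derivation.

Ungrammatical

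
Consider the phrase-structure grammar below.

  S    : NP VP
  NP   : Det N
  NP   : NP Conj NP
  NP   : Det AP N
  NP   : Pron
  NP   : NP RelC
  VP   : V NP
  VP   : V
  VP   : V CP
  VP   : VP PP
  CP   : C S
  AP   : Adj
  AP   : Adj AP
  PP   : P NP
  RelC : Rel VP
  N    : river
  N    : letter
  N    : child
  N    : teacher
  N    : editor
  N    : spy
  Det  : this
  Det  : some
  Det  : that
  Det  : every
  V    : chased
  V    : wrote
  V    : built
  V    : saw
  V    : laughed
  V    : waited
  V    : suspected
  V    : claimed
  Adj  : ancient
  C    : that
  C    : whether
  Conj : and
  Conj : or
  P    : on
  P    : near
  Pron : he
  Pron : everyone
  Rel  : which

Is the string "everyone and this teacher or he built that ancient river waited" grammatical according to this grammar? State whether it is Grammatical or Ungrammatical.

Ungrammatical

For S → NP VP, every NP-prefix leaves a non-VP remainder: after 'everyone' the remainder is not a VP; after 'everyone and this teacher' the remainder is not a VP; after 'everyone and this teacher or he' the remainder is not a VP.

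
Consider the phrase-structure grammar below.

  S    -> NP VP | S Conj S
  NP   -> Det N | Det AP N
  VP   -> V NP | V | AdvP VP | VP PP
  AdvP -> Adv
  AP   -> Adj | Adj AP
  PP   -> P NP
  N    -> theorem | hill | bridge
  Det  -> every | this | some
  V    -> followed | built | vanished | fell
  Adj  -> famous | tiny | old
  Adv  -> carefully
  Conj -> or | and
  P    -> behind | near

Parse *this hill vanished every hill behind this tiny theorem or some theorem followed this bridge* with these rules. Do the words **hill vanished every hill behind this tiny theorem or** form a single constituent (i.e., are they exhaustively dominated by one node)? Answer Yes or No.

No

[S [S [NP [Det this] [N hill]] [VP [VP [V vanished] [NP [Det every] [N hill]]] [PP [P behind] [NP [Det this] [AP [Adj tiny]] [N theorem]]]]] [Conj or] [S [NP [Det some] [N theorem]] [VP [V followed] [NP [Det this] [N bridge]]]]]
The smallest constituent containing 'hill vanished every hill behind this tiny theorem or' is the S spanning 'this hill vanished every hill behind this tiny theorem or some theorem followed this bridge'; no single node in the tree dominates exactly the given words.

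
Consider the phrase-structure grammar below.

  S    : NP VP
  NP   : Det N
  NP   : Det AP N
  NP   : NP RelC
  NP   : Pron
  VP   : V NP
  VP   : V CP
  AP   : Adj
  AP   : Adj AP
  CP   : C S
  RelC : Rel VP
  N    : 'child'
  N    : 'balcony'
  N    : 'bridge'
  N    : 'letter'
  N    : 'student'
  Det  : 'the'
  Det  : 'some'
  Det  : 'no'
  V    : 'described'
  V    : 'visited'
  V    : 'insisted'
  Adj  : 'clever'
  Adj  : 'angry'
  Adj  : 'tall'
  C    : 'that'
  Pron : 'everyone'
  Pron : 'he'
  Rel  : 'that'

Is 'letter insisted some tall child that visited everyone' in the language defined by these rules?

For S → NP VP, no prefix of the string parses as an NP.

Ungrammatical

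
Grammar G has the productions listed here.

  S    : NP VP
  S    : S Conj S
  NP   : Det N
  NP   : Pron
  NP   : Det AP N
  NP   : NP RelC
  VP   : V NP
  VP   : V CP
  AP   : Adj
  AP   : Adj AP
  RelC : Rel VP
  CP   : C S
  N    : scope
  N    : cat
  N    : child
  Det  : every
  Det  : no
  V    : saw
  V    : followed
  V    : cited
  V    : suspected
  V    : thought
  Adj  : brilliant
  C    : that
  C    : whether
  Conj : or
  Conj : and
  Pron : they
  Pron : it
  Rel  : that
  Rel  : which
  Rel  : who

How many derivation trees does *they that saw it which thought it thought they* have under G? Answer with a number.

2

The two bracketings:
[S [NP [NP [Pron they]] [RelC [Rel that] [VP [V saw] [NP [NP [Pron it]] [RelC [Rel which] [VP [V thought] [NP [Pron it]]]]]]]] [VP [V thought] [NP [Pron they]]]]
[S [NP [NP [NP [Pron they]] [RelC [Rel that] [VP [V saw] [NP [Pron it]]]]] [RelC [Rel which] [VP [V thought] [NP [Pron it]]]]] [VP [V thought] [NP [Pron they]]]]
The trees differ in how a recursive rule is bracketed over the same span.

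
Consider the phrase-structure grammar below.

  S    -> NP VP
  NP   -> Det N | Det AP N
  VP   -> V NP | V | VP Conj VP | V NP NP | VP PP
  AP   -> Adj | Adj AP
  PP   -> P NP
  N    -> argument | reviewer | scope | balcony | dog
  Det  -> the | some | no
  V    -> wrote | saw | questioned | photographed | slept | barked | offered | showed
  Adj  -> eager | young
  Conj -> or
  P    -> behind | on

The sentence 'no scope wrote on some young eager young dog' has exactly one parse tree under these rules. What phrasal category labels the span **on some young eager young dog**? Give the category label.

[S [NP [Det no] [N scope]] [VP [VP [V wrote]] [PP [P on] [NP [Det some] [AP [Adj young] [AP [Adj eager] [AP [Adj young]]]] [N dog]]]]]
The span 'on some young eager young dog' is the PP node built by PP → P NP.

PP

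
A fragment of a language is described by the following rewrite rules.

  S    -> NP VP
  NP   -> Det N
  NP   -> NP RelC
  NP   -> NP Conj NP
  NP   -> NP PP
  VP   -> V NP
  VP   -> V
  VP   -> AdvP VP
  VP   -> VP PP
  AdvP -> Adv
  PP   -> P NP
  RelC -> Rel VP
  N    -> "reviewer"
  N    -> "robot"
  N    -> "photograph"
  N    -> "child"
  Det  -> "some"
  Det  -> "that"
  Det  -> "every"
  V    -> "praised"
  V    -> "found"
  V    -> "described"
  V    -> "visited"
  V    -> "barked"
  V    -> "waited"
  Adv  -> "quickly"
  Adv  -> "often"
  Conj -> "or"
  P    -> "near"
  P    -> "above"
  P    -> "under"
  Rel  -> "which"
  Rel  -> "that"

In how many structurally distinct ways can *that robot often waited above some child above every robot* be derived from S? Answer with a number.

Two of the 5 distinct bracketings:
[S [NP [Det that] [N robot]] [VP [AdvP [Adv often]] [VP [VP [V waited]] [PP [P above] [NP [NP [Det some] [N child]] [PP [P above] [NP [Det every] [N robot]]]]]]]]
[S [NP [Det that] [N robot]] [VP [AdvP [Adv often]] [VP [VP [VP [V waited]] [PP [P above] [NP [Det some] [N child]]]] [PP [P above] [NP [Det every] [N robot]]]]]]
The difference turns on whether NP → NP PP is used at the relevant span, versus an alternative expansion of NP.

5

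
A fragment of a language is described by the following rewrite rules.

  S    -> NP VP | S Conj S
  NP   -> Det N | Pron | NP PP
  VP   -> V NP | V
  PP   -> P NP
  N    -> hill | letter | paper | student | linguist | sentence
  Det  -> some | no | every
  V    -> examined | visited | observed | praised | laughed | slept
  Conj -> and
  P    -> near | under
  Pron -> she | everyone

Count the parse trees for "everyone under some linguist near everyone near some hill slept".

5

Two of the 5 distinct bracketings:
[S [NP [NP [Pron everyone]] [PP [P under] [NP [NP [Det some] [N linguist]] [PP [P near] [NP [NP [Pron everyone]] [PP [P near] [NP [Det some] [N hill]]]]]]]] [VP [V slept]]]
[S [NP [NP [Pron everyone]] [PP [P under] [NP [NP [NP [Det some] [N linguist]] [PP [P near] [NP [Pron everyone]]]] [PP [P near] [NP [Det some] [N hill]]]]]] [VP [V slept]]]
The trees differ in how a recursive rule is bracketed over the same span.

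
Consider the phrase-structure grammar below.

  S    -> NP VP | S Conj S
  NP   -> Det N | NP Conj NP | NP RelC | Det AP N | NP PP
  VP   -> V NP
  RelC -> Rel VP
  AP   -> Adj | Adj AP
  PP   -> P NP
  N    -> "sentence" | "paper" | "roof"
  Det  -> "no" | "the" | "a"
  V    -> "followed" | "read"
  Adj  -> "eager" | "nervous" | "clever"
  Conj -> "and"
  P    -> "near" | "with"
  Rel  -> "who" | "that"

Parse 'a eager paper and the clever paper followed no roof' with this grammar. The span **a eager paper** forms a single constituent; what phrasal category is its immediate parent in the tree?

NP

S
  NP
    NP
      Det: a
      AP
        Adj: eager
      N: paper
    Conj: and
    NP
      Det: the
      AP
        Adj: clever
      N: paper
  VP
    V: followed
    NP
      Det: no
      N: roof
The span 'a eager paper' is the NP node built by NP → Det AP N.
Its mother is the NP built by NP → NP Conj NP.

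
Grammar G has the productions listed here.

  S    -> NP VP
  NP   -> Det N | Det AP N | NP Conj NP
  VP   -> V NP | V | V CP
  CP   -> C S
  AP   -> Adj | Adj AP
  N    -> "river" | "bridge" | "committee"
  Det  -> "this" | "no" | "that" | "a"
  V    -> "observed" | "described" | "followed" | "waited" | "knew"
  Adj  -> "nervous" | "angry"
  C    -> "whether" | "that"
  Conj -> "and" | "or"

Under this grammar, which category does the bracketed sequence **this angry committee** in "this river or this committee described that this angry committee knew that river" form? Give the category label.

NP

[S [NP [NP [Det this] [N river]] [Conj or] [NP [Det this] [N committee]]] [VP [V described] [CP [C that] [S [NP [Det this] [AP [Adj angry]] [N committee]] [VP [V knew] [NP [Det that] [N river]]]]]]]
The span 'this angry committee' is the NP node built by NP → Det AP N.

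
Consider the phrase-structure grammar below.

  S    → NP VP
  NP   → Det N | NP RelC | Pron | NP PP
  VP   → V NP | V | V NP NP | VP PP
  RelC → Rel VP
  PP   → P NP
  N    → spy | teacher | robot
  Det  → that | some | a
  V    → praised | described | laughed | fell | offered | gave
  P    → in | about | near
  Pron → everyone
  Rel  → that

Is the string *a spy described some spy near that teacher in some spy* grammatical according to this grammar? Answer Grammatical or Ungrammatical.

[S [NP [Det a] [N spy]] [VP [V described] [NP [NP [Det some] [N spy]] [PP [P near] [NP [NP [Det that] [N teacher]] [PP [P in] [NP [Det some] [N spy]]]]]]]]
Every word is introduced by a lexical rule and the phrasal rules combine the resulting categories into a single S.

Grammatical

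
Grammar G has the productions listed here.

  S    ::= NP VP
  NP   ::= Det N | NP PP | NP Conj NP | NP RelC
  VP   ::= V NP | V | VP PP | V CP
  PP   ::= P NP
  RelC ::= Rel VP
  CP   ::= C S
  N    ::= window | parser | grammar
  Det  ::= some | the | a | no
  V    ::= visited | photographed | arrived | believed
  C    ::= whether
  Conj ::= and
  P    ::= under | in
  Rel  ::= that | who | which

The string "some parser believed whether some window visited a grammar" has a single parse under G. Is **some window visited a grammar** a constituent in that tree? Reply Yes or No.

Yes

[S [NP [Det some] [N parser]] [VP [V believed] [CP [C whether] [S [NP [Det some] [N window]] [VP [V visited] [NP [Det a] [N grammar]]]]]]]
The words 'some window visited a grammar' are exhaustively dominated by a single S node (built by S → NP VP), so they form a constituent.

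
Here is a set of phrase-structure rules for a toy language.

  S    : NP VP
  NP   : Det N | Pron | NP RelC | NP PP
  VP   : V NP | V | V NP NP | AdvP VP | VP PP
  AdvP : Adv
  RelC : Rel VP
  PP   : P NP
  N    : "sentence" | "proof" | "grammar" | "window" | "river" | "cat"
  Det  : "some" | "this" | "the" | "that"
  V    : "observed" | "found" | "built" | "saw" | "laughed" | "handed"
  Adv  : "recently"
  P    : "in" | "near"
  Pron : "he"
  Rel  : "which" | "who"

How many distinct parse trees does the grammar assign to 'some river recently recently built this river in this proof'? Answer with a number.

Two of the 4 distinct bracketings:
[S [NP [Det some] [N river]] [VP [AdvP [Adv recently]] [VP [AdvP [Adv recently]] [VP [V built] [NP [NP [Det this] [N river]] [PP [P in] [NP [Det this] [N proof]]]]]]]]
[S [NP [Det some] [N river]] [VP [AdvP [Adv recently]] [VP [AdvP [Adv recently]] [VP [VP [V built] [NP [Det this] [N river]]] [PP [P in] [NP [Det this] [N proof]]]]]]]
The difference turns on whether NP → NP PP is used at the relevant span, versus an alternative expansion of NP.

4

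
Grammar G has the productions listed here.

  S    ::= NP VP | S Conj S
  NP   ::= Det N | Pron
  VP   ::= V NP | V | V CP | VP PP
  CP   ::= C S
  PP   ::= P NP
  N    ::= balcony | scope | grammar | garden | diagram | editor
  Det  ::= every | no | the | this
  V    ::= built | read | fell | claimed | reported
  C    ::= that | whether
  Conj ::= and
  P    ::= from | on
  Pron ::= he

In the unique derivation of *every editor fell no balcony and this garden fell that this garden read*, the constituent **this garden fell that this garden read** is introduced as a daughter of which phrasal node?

S
  S
    NP
      Det: every
      N: editor
    VP
      V: fell
      NP
        Det: no
        N: balcony
  Conj: and
  S
    NP
      Det: this
      N: garden
    VP
      V: fell
      CP
        C: that
        S
          NP
            Det: this
            N: garden
          VP
            V: read
The span 'this garden fell that this garden read' is the S node built by S → NP VP.
Its mother is the S built by S → S Conj S.

S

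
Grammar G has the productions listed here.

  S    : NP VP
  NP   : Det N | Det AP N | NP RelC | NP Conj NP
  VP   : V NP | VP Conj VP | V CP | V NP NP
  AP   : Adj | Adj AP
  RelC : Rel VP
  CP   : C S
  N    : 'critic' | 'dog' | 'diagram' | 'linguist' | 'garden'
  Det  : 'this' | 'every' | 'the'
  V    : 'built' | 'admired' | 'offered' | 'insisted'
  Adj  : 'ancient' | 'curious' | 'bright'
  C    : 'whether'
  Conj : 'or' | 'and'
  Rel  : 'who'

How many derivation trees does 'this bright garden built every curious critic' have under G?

1

[S [NP [Det this] [AP [Adj bright]] [N garden]] [VP [V built] [NP [Det every] [AP [Adj curious]] [N critic]]]]
No rule offers an alternative attachment or grouping for any span, so this is the only derivation.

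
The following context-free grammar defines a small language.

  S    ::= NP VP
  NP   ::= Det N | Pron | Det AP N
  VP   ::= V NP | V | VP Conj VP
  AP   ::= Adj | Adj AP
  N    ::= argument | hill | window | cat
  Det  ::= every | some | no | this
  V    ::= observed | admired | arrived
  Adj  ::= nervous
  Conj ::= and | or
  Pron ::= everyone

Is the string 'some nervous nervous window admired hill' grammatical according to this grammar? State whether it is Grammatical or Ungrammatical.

A V word can never sit immediately before an N word in any string this grammar generates, so the substring 'admired hill' rules out a derivation.

Ungrammatical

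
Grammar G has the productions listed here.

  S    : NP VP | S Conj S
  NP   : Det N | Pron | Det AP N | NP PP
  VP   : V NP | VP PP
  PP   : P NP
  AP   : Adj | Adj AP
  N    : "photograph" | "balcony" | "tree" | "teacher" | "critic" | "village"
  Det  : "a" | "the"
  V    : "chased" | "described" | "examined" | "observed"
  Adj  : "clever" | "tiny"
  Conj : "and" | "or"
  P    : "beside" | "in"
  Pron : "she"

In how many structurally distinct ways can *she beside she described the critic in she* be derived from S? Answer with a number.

2

The two bracketings:
[S [NP [NP [Pron she]] [PP [P beside] [NP [Pron she]]]] [VP [V described] [NP [NP [Det the] [N critic]] [PP [P in] [NP [Pron she]]]]]]
[S [NP [NP [Pron she]] [PP [P beside] [NP [Pron she]]]] [VP [VP [V described] [NP [Det the] [N critic]]] [PP [P in] [NP [Pron she]]]]]
The difference turns on whether VP → VP PP is used at the relevant span, versus an alternative expansion of VP.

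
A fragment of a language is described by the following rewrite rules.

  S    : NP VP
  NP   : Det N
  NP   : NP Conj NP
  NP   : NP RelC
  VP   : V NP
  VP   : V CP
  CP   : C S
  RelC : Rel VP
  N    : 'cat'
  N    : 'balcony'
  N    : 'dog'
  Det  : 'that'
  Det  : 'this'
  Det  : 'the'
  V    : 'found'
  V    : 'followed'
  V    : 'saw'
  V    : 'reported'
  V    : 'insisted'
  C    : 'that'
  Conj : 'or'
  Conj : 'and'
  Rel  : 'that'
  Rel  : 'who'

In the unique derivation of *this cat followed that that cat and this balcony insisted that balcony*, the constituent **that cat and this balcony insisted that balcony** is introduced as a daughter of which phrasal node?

CP

S
  NP
    Det: this
    N: cat
  VP
    V: followed
    CP
      C: that
      S
        NP
          NP
            Det: that
            N: cat
          Conj: and
          NP
            Det: this
            N: balcony
        VP
          V: insisted
          NP
            Det: that
            N: balcony
The span 'that cat and this balcony insisted that balcony' is the S node built by S → NP VP.
Its mother is the CP built by CP → C S.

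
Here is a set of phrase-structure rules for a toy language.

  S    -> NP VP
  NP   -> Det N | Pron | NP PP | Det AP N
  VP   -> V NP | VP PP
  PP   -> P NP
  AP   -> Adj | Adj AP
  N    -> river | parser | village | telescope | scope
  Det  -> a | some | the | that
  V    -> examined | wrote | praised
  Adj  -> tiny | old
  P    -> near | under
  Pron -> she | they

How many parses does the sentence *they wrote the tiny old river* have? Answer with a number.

1

[S [NP [Pron they]] [VP [V wrote] [NP [Det the] [AP [Adj tiny] [AP [Adj old]]] [N river]]]]
No rule offers an alternative attachment or grouping for any span, so this is the only derivation.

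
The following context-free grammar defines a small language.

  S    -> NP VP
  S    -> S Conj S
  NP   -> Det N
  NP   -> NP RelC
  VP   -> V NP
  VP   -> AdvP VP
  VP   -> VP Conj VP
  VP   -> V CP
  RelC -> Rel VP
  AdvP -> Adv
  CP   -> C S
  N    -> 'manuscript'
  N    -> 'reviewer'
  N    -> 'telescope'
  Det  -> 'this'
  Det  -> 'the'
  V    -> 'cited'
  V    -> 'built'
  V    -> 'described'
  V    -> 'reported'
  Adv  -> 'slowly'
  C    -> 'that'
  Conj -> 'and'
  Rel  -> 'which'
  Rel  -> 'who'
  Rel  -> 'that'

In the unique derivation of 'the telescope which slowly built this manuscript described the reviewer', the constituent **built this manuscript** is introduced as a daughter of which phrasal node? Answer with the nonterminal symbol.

VP

S
  NP
    NP
      Det: the
      N: telescope
    RelC
      Rel: which
      VP
        AdvP
          Adv: slowly
        VP
          V: built
          NP
            Det: this
            N: manuscript
  VP
    V: described
    NP
      Det: the
      N: reviewer
The span 'built this manuscript' is the VP node built by VP → V NP.
Its mother is the VP built by VP → AdvP VP.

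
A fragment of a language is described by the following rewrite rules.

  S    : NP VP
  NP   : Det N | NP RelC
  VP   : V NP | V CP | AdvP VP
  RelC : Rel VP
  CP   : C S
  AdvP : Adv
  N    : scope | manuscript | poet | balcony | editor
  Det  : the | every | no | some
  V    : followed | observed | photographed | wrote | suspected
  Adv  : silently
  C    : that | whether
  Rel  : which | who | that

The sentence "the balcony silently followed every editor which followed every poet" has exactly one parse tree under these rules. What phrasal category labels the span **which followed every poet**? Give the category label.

RelC

[S [NP [Det the] [N balcony]] [VP [AdvP [Adv silently]] [VP [V followed] [NP [NP [Det every] [N editor]] [RelC [Rel which] [VP [V followed] [NP [Det every] [N poet]]]]]]]]
The span 'which followed every poet' is the RelC node built by RelC → Rel VP.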